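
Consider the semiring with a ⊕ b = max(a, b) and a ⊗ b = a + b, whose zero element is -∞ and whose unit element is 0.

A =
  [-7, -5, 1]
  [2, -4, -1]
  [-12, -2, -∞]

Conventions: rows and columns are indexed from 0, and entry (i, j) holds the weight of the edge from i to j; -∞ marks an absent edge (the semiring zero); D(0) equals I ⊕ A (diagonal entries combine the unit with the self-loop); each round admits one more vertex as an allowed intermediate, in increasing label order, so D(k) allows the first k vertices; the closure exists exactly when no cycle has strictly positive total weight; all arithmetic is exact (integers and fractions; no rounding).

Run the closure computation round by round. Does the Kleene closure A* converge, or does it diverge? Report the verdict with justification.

D(0):
  [0, -5, 1]
  [2, 0, -1]
  [-12, -2, 0]
D(1):
  [0, -5, 1]
  [2, 0, 3]
  [-12, -2, 0]
Detection: at round 2, diagonal entry (2, 2) turns strictly positive.
Key observation: the cycle 2->1->0->2 has total weight (-2) + 2 + 1, which is strictly positive.
Answer: DIVERGES — positive cycle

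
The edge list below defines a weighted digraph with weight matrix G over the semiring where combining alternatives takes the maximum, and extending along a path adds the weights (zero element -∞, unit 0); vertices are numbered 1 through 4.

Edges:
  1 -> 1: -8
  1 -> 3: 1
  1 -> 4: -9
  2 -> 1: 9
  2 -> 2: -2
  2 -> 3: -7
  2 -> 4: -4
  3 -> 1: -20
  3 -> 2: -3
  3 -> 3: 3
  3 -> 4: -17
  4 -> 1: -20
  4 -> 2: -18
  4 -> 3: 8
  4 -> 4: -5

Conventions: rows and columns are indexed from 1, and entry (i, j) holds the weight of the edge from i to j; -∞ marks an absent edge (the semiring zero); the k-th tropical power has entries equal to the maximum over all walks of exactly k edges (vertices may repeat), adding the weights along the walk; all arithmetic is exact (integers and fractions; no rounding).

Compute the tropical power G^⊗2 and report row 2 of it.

G^⊗2:
  [-16, -2, 4, -14]
  [7, -4, 10, 0]
  [6, 0, 6, -7]
  [-9, 5, 11, -9]
Answer: row 2 of G^⊗2 = [7, -4, 10, 0]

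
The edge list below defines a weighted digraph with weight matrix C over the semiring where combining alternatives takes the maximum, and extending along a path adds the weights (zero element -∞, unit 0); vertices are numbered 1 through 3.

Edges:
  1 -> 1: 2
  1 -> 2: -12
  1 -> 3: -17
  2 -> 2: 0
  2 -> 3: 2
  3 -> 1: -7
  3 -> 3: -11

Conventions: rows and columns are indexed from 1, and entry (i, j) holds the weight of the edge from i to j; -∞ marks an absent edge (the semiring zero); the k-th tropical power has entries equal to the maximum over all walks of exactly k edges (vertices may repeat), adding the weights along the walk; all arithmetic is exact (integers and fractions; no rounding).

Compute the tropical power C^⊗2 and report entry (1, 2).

C^⊗2:
  [4, -10, -10]
  [-5, 0, 2]
  [-5, -19, -22]
Key observation: the optimum is the walk 1->1->2, with weight 2 + (-12) = -10.
Optimal value attained by: walk 1->1->2.
Answer: (C^⊗2)[1][2] = -10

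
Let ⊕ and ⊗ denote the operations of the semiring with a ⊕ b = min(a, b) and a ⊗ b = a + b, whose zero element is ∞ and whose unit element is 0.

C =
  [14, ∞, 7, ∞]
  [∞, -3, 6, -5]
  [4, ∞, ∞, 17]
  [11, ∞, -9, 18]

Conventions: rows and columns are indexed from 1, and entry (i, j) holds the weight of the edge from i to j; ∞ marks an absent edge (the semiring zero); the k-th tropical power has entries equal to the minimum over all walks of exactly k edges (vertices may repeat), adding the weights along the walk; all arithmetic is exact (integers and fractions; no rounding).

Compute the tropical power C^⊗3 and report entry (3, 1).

C^⊗2:
  [11, ∞, 21, 24]
  [6, -6, -14, -8]
  [18, ∞, 8, 35]
  [-5, ∞, 9, 8]
C^⊗3:
  [25, ∞, 15, 38]
  [-10, -9, -17, -11]
  [12, ∞, 25, 25]
  [9, ∞, -1, 26]
Key observation: the optimum is the walk 3->4->3->1, with weight 17 + (-9) + 4 = 12.
Optimal value attained by: walk 3->4->3->1.
Answer: (C^⊗3)[3][1] = 12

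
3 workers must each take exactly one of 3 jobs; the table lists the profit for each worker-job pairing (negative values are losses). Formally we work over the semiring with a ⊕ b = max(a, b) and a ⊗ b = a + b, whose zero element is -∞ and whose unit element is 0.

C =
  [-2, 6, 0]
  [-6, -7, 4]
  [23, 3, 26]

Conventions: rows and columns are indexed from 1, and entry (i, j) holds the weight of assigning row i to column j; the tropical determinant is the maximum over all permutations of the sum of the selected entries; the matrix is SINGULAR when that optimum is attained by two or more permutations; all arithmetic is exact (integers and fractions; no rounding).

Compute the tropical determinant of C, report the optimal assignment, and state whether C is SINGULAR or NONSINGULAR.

σ = (1, 2, 3): (-2) + (-7) + 26 = 17
σ = (1, 3, 2): (-2) + 4 + 3 = 5
σ = (2, 1, 3): 6 + (-6) + 26 = 26
σ = (2, 3, 1): 6 + 4 + 23 = 33
σ = (3, 1, 2): 0 + (-6) + 3 = -3
σ = (3, 2, 1): 0 + (-7) + 23 = 16
Optimal value attained by: σ = (2, 3, 1).
Answer: det⊕(C) = 33; verdict: NONSINGULAR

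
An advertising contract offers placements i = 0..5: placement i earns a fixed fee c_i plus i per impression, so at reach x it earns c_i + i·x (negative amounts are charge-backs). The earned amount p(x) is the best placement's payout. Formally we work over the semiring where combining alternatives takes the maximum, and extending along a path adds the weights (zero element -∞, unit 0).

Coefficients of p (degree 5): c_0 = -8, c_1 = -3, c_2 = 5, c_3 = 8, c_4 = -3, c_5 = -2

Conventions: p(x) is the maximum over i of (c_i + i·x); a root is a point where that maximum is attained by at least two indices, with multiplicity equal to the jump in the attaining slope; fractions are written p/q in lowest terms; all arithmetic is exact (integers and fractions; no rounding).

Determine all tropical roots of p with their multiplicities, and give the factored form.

hull edge (i=0, c=-8) to (i=2, c=5): slope 13/2, span 2
hull edge (i=2, c=5) to (i=3, c=8): slope 3, span 1
hull edge (i=3, c=8) to (i=5, c=-2): slope -5, span 2
Factored form: p(x) = -2 ⊗ (x ⊕ (-13/2)) ⊗ (x ⊕ (-13/2)) ⊗ (x ⊕ (-3)) ⊗ (x ⊕ 5) ⊗ (x ⊕ 5)
Answer: roots = -13/2 (mult 2), -3 (mult 1), 5 (mult 2)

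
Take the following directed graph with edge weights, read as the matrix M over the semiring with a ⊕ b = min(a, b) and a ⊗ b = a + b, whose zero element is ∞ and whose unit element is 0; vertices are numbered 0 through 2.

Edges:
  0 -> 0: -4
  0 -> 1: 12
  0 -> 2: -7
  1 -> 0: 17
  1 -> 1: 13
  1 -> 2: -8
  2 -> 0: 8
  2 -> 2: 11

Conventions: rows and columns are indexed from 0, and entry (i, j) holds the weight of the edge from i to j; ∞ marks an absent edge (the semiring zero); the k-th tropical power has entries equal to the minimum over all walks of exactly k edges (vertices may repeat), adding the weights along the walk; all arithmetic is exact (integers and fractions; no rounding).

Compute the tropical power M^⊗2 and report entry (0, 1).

M^⊗2:
  [-8, 8, -11]
  [0, 26, 3]
  [4, 20, 1]
Key observation: the optimum is the walk 0->0->1, with weight (-4) + 12 = 8.
Optimal value attained by: walk 0->0->1.
Answer: (M^⊗2)[0][1] = 8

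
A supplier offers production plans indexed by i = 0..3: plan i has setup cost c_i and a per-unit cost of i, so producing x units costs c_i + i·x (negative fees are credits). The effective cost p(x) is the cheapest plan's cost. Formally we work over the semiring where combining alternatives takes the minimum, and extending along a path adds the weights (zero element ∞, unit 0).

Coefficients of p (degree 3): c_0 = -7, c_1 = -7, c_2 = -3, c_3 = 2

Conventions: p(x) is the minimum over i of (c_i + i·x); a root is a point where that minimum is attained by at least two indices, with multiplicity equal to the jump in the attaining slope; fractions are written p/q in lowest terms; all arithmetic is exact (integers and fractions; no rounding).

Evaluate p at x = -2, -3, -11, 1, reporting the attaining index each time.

p(-2) = min(-7+0·(-2)=-7, -7+1·(-2)=-9, -3+2·(-2)=-7, 2+3·(-2)=-4) = -9 (attained by i=1)
p(-3) = min(-7+0·(-3)=-7, -7+1·(-3)=-10, -3+2·(-3)=-9, 2+3·(-3)=-7) = -10 (attained by i=1)
p(-11) = min(-7+0·(-11)=-7, -7+1·(-11)=-18, -3+2·(-11)=-25, 2+3·(-11)=-31) = -31 (attained by i=3)
p(1) = min(-7+0·1=-7, -7+1·1=-6, -3+2·1=-1, 2+3·1=5) = -7 (attained by i=0)
Answer: p(-2) = -9; p(-3) = -10; p(-11) = -31; p(1) = -7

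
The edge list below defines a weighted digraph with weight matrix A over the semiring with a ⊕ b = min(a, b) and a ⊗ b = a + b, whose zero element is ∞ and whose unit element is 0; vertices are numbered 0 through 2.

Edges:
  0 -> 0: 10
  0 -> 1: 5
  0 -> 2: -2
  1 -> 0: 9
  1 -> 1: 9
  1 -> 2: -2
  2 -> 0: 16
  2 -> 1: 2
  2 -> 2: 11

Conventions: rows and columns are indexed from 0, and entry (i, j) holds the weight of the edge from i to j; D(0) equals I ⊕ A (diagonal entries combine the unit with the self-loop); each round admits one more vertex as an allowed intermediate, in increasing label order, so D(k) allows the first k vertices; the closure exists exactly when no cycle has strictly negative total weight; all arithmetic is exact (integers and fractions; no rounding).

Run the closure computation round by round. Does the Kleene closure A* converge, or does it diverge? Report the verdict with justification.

D(0):
  [0, 5, -2]
  [9, 0, -2]
  [16, 2, 0]
D(1):
  [0, 5, -2]
  [9, 0, -2]
  [16, 2, 0]
D(2):
  [0, 5, -2]
  [9, 0, -2]
  [11, 2, 0]
D(3):
  [0, 0, -2]
  [9, 0, -2]
  [11, 2, 0]
Key observation: every diagonal entry stays at the unit through all rounds, so no improving cycle exists.
Answer: CONVERGES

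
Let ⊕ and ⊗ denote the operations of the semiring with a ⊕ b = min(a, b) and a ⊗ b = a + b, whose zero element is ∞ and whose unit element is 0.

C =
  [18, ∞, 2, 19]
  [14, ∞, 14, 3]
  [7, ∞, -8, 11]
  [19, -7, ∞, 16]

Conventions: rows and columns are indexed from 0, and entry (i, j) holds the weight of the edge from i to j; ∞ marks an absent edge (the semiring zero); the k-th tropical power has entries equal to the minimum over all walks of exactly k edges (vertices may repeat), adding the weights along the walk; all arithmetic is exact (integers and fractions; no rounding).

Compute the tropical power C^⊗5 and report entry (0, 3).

C^⊗2:
  [9, 12, -6, 13]
  [21, -4, 6, 19]
  [-1, 4, -16, 3]
  [7, 9, 7, -4]
C^⊗3:
  [1, 6, -14, 5]
  [10, 12, -2, -1]
  [-9, -4, -24, -5]
  [14, -11, -1, 12]
C^⊗4:
  [-7, -2, -22, -3]
  [5, -8, -10, 9]
  [-17, -12, -32, -13]
  [3, 5, -9, -8]
C^⊗5:
  [-15, -10, -30, -11]
  [-3, 2, -18, -5]
  [-25, -20, -40, -21]
  [-2, -15, -17, 2]
Key observation: the optimum is the walk 0->2->2->2->2->3, with weight 2 + (-8) + (-8) + (-8) + 11 = -11.
Optimal value attained by: walk 0->2->2->2->2->3.
Answer: (C^⊗5)[0][3] = -11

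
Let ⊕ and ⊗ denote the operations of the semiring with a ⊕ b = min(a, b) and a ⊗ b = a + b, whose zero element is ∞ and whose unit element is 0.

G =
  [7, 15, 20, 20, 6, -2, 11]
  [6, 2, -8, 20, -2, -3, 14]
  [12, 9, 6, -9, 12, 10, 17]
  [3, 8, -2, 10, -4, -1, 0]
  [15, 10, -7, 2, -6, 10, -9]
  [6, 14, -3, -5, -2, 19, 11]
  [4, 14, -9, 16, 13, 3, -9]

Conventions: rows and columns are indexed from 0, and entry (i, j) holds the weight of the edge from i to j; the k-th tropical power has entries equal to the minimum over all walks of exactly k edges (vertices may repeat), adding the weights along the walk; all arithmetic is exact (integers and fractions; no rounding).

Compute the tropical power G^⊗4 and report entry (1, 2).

G^⊗2:
  [4, 12, -5, -7, -4, 5, -3]
  [3, 1, -9, -17, -8, -1, -11]
  [-6, -1, -11, -3, -13, -10, -9]
  [4, 6, -11, -11, -10, 1, -13]
  [-5, 2, -18, -16, -12, -6, -18]
  [-2, 3, -9, -12, -9, -6, -11]
  [-5, 0, -18, -18, 1, -6, -18]
G^⊗3:
  [-4, 1, -12, -14, -11, -8, -13]
  [-14, -9, -20, -18, -21, -18, -20]
  [-5, -3, -20, -20, -19, -8, -22]
  [-9, -3, -22, -20, -16, -12, -22]
  [-14, -9, -27, -27, -20, -17, -27]
  [-9, -4, -20, -18, -16, -13, -20]
  [-15, -10, -27, -27, -22, -19, -27]
G^⊗4:
  [-11, -6, -22, -21, -18, -15, -22]
  [-16, -11, -29, -29, -27, -19, -30]
  [-18, -12, -31, -29, -25, -21, -31]
  [-18, -13, -31, -31, -24, -21, -31]
  [-24, -19, -36, -36, -31, -28, -36]
  [-16, -11, -29, -29, -22, -19, -29]
  [-24, -19, -36, -36, -31, -28, -36]
Key observation: the optimum is the walk 1->4->6->6->2, with weight (-2) + (-9) + (-9) + (-9) = -29.
Optimal value attained by: walk 1->4->6->6->2.
Answer: (G^⊗4)[1][2] = -29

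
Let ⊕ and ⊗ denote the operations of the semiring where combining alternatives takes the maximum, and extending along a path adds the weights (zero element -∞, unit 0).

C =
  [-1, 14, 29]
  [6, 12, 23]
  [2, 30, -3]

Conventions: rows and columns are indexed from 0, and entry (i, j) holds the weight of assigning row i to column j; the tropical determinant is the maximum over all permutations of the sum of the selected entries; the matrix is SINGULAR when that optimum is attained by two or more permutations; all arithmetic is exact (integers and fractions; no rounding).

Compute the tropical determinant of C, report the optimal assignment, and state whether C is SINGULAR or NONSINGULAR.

σ = (0, 1, 2): (-1) + 12 + (-3) = 8
σ = (0, 2, 1): (-1) + 23 + 30 = 52
σ = (1, 0, 2): 14 + 6 + (-3) = 17
σ = (1, 2, 0): 14 + 23 + 2 = 39
σ = (2, 0, 1): 29 + 6 + 30 = 65
σ = (2, 1, 0): 29 + 12 + 2 = 43
Optimal value attained by: σ = (2, 0, 1).
Answer: det⊕(C) = 65; verdict: NONSINGULAR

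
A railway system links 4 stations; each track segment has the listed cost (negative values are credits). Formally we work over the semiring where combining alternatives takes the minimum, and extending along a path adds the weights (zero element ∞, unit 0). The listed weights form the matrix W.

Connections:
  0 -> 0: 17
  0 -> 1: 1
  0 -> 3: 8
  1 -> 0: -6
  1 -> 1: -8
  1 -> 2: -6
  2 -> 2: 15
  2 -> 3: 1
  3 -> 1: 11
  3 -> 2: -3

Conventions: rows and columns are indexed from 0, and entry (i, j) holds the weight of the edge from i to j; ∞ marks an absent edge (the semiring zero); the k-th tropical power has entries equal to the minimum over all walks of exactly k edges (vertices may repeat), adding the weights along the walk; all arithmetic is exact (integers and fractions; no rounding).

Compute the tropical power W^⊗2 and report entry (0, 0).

W^⊗2:
  [-5, -7, -5, 25]
  [-14, -16, -14, -5]
  [∞, 12, -2, 16]
  [5, 3, 5, -2]
Key observation: the optimum is the walk 0->1->0, with weight 1 + (-6) = -5.
Optimal value attained by: walk 0->1->0.
Answer: (W^⊗2)[0][0] = -5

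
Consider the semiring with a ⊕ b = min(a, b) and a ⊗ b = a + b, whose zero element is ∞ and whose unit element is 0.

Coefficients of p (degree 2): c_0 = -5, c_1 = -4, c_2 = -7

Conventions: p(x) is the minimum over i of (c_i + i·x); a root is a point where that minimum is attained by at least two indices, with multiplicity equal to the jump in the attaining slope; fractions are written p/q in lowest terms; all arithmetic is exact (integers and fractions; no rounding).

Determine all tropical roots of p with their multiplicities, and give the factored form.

hull edge (i=0, c=-5) to (i=2, c=-7): slope -1, span 2
Factored form: p(x) = -7 ⊗ (x ⊕ 1) ⊗ (x ⊕ 1)
Answer: roots = 1 (mult 2)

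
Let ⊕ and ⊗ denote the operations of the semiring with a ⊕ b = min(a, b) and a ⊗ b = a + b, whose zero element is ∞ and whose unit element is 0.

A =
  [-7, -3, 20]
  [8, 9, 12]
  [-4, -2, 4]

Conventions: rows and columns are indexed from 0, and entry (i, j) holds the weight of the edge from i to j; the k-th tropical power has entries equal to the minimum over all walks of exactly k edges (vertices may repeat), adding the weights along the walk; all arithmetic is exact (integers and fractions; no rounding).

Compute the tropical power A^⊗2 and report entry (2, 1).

A^⊗2:
  [-14, -10, 9]
  [1, 5, 16]
  [-11, -7, 8]
Key observation: the optimum is the walk 2->0->1, with weight (-4) + (-3) = -7.
Optimal value attained by: walk 2->0->1.
Answer: (A^⊗2)[2][1] = -7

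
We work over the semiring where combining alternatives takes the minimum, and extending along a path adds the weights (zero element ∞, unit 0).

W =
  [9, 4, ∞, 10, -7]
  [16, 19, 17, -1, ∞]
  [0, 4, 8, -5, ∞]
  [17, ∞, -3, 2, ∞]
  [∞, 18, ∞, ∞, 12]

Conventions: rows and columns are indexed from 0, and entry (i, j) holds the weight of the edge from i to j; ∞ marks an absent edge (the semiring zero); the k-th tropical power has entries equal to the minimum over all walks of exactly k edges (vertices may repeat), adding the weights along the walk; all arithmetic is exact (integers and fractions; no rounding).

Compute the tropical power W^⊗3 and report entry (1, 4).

W^⊗2:
  [18, 11, 7, 3, 2]
  [16, 20, -4, 1, 9]
  [8, 4, -8, -3, -7]
  [-3, 1, -1, -8, 10]
  [34, 30, 35, 17, 24]
W^⊗3:
  [7, 11, 0, 2, 11]
  [-4, 0, -2, -9, 9]
  [-8, -4, -6, -13, 1]
  [-1, 1, -11, -6, -10]
  [34, 38, 14, 19, 27]
Key observation: the optimum is the walk 1->3->0->4, with weight (-1) + 17 + (-7) = 9.
Optimal value attained by: walk 1->3->0->4.
Answer: (W^⊗3)[1][4] = 9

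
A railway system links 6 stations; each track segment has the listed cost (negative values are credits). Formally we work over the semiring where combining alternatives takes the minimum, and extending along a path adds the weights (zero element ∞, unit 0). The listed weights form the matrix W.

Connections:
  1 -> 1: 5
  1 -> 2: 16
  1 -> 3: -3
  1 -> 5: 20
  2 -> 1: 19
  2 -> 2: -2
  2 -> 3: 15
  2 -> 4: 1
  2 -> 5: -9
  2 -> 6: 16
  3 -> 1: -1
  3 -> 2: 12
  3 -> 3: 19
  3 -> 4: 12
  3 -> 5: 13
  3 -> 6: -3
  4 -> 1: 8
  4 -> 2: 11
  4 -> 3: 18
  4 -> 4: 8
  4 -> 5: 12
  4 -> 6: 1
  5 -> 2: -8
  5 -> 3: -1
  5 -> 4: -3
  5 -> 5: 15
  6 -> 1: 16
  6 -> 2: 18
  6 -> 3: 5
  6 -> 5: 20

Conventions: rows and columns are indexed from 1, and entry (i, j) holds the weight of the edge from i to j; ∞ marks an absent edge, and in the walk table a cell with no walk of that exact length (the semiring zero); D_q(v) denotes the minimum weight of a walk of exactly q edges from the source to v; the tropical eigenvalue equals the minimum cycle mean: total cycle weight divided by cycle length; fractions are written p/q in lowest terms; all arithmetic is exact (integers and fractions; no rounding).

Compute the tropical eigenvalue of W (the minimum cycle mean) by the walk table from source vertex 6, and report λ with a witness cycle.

q=0: [∞, ∞, ∞, ∞, ∞, 0]
q=1: [16, 18, 5, ∞, 20, ∞]
q=2: [4, 12, 13, 17, 9, 2]
q=3: [9, 1, 1, 6, 3, 10]
q=4: [0, -5, 2, 0, -8, -2]
q=5: [1, -16, -9, -11, -14, -1]
q=6: [-10, -22, -15, -17, -25, -12]
Optimal cycle mean attained by: cycle 2->5->2, total (-9) + (-8), length 2.
Answer: λ = -17/2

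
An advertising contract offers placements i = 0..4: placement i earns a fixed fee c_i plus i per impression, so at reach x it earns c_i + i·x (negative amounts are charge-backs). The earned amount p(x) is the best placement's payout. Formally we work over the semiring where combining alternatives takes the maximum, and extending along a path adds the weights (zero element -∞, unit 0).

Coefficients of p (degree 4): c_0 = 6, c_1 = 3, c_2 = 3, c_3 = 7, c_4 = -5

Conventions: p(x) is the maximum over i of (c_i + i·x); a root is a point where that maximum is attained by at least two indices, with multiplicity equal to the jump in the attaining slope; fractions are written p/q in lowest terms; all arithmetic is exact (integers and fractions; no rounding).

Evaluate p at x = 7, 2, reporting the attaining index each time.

p(7) = max(6+0·7=6, 3+1·7=10, 3+2·7=17, 7+3·7=28, -5+4·7=23) = 28 (attained by i=3)
p(2) = max(6+0·2=6, 3+1·2=5, 3+2·2=7, 7+3·2=13, -5+4·2=3) = 13 (attained by i=3)
Answer: p(7) = 28; p(2) = 13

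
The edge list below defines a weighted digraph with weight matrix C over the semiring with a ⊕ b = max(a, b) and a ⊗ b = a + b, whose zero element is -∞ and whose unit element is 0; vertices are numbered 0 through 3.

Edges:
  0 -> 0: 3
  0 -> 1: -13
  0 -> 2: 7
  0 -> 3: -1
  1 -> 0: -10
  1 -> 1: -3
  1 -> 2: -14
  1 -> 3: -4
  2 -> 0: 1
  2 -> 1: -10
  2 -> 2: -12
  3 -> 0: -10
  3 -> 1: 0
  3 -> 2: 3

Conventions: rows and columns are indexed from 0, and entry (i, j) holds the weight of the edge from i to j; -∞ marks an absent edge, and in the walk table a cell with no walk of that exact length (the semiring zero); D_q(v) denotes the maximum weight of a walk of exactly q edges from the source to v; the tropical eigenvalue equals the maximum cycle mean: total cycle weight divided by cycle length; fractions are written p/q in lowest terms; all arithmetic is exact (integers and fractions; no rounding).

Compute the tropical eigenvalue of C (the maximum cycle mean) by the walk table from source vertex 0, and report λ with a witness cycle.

q=0: [0, -∞, -∞, -∞]
q=1: [3, -13, 7, -1]
q=2: [8, -1, 10, 2]
q=3: [11, 2, 15, 7]
q=4: [16, 7, 18, 10]
Optimal cycle mean attained by: cycle 0->2->0, total 7 + 1, length 2.
Answer: λ = 4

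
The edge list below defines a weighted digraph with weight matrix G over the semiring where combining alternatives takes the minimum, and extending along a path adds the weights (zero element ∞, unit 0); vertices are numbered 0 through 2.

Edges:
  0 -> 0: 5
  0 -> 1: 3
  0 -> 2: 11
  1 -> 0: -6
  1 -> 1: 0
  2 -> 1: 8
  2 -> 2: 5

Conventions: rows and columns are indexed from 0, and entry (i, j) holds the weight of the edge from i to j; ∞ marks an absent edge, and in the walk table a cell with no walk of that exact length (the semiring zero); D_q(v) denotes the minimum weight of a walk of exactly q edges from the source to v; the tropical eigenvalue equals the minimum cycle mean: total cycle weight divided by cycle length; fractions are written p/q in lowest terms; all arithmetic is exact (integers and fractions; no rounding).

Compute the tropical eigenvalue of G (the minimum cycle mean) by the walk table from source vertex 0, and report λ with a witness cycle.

q=0: [0, ∞, ∞]
q=1: [5, 3, 11]
q=2: [-3, 3, 16]
q=3: [-3, 0, 8]
Optimal cycle mean attained by: cycle 0->1->0, total 3 + (-6), length 2.
Answer: λ = -3/2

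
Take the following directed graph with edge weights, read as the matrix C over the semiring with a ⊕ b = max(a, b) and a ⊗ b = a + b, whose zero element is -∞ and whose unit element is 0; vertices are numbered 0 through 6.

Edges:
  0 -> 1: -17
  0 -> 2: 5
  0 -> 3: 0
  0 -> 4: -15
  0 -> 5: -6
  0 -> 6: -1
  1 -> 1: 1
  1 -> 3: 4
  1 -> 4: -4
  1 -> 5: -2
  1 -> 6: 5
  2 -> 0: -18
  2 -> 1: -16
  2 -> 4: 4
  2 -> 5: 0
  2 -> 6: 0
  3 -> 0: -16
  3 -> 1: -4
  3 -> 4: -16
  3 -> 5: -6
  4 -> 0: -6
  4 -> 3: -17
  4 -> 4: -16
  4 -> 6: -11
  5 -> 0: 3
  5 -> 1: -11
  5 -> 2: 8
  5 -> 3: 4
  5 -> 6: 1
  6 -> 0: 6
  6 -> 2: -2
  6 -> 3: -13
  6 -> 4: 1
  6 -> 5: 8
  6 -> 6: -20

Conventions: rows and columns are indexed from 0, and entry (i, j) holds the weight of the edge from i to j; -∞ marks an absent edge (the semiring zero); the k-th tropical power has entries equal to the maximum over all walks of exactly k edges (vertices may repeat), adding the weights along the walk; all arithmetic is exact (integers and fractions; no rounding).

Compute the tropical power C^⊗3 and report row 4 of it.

C^⊗2:
  [5, -4, 2, -2, 9, 7, 5]
  [11, 2, 6, 5, 6, 13, 6]
  [6, -11, 8, 4, 1, 8, 1]
  [-3, -3, 2, 0, -8, -6, 1]
  [-5, -21, -1, -6, -10, -3, -7]
  [7, 0, 8, 3, 12, 9, 8]
  [11, -3, 16, 12, 2, 0, 9]
C^⊗3:
  [11, -3, 15, 11, 6, 13, 8]
  [16, 3, 21, 17, 10, 14, 14]
  [11, 0, 16, 12, 12, 9, 9]
  [7, -2, 2, 1, 6, 9, 2]
  [0, -10, 5, 1, 3, 1, -1]
  [14, 1, 17, 13, 12, 16, 10]
  [15, 8, 16, 11, 20, 17, 16]
Answer: row 4 of C^⊗3 = [0, -10, 5, 1, 3, 1, -1]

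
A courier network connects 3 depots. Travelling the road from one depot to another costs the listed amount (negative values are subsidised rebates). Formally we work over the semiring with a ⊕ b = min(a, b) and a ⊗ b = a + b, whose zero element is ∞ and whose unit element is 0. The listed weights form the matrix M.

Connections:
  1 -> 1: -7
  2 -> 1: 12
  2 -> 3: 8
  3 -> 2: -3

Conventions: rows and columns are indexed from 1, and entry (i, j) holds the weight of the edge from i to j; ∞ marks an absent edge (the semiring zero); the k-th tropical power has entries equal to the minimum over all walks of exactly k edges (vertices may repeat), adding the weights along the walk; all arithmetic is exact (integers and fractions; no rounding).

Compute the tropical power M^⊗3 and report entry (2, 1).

M^⊗2:
  [-14, ∞, ∞]
  [5, 5, ∞]
  [9, ∞, 5]
M^⊗3:
  [-21, ∞, ∞]
  [-2, ∞, 13]
  [2, 2, ∞]
Key observation: the optimum is the walk 2->1->1->1, with weight 12 + (-7) + (-7) = -2.
Optimal value attained by: walk 2->1->1->1.
Answer: (M^⊗3)[2][1] = -2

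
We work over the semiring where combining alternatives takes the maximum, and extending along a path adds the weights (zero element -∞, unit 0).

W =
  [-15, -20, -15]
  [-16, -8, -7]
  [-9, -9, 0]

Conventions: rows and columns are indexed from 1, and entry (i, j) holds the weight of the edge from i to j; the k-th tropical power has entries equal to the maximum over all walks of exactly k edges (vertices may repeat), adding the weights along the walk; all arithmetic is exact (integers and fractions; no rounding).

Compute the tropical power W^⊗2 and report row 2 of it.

W^⊗2:
  [-24, -24, -15]
  [-16, -16, -7]
  [-9, -9, 0]
Answer: row 2 of W^⊗2 = [-16, -16, -7]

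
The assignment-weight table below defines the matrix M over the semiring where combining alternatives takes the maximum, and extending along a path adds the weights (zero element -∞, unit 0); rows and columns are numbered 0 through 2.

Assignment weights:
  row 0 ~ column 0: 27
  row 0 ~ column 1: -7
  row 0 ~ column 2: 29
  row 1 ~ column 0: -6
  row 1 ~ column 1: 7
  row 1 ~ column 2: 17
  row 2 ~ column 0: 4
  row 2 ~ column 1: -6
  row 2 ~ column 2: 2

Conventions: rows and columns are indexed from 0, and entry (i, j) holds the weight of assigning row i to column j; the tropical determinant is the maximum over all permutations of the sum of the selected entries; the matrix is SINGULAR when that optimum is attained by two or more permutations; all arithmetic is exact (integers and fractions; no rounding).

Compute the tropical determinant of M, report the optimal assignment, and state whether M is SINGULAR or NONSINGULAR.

σ = (0, 1, 2): 27 + 7 + 2 = 36
σ = (0, 2, 1): 27 + 17 + (-6) = 38
σ = (1, 0, 2): (-7) + (-6) + 2 = -11
σ = (1, 2, 0): (-7) + 17 + 4 = 14
σ = (2, 0, 1): 29 + (-6) + (-6) = 17
σ = (2, 1, 0): 29 + 7 + 4 = 40
Optimal value attained by: σ = (2, 1, 0).
Answer: det⊕(M) = 40; verdict: NONSINGULAR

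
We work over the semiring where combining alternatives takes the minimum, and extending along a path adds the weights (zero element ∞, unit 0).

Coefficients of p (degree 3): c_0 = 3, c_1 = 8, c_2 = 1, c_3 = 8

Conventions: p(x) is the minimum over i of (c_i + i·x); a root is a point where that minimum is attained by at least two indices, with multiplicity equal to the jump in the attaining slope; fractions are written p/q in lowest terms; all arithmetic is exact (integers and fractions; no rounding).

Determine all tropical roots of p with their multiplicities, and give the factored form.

hull edge (i=0, c=3) to (i=2, c=1): slope -1, span 2
hull edge (i=2, c=1) to (i=3, c=8): slope 7, span 1
Factored form: p(x) = 8 ⊗ (x ⊕ (-7)) ⊗ (x ⊕ 1) ⊗ (x ⊕ 1)
Answer: roots = -7 (mult 1), 1 (mult 2)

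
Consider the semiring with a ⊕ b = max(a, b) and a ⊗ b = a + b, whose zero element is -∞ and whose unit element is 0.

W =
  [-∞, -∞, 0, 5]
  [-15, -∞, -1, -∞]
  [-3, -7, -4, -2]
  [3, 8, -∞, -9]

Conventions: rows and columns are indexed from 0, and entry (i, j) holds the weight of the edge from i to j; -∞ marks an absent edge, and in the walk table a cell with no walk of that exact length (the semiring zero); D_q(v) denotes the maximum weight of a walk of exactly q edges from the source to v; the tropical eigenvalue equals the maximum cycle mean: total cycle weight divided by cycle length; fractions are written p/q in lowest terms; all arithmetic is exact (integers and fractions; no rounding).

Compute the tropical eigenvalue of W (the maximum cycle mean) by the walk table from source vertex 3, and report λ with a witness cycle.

q=0: [-∞, -∞, -∞, 0]
q=1: [3, 8, -∞, -9]
q=2: [-6, -1, 7, 8]
q=3: [11, 16, 3, 5]
q=4: [8, 13, 15, 16]
Optimal cycle mean attained by: cycle 0->3->0, total 5 + 3, length 2.
Answer: λ = 4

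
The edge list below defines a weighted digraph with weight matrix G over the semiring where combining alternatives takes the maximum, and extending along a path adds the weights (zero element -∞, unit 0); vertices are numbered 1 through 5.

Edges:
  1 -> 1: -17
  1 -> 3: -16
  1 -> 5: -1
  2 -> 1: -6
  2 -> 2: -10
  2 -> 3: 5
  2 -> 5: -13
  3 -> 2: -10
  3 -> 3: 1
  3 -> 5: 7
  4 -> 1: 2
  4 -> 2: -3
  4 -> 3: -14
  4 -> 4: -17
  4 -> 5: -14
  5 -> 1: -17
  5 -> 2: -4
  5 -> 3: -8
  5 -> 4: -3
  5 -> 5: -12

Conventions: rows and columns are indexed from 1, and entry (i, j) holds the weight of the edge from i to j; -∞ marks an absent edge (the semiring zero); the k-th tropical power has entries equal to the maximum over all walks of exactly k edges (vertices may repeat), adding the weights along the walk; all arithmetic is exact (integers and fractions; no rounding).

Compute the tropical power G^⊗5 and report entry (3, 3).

G^⊗2:
  [-18, -5, -9, -4, -9]
  [-16, -5, 6, -16, 12]
  [-10, 3, 2, 4, 8]
  [-9, -13, 2, -17, 1]
  [-1, -6, 1, -15, -1]
G^⊗3:
  [-2, -7, 0, -12, -2]
  [-5, 8, 7, 9, 13]
  [6, 4, 8, 5, 9]
  [-15, -3, 3, -2, 9]
  [-12, -5, 2, -4, 8]
G^⊗4:
  [-10, -6, 1, -5, 7]
  [11, 9, 13, 10, 14]
  [7, 5, 9, 6, 15]
  [0, 5, 4, 6, 10]
  [-2, 4, 3, 5, 9]
G^⊗5:
  [-3, 3, 2, 4, 8]
  [12, 10, 14, 11, 20]
  [8, 11, 10, 12, 16]
  [8, 6, 10, 7, 11]
  [7, 5, 9, 6, 10]
Key observation: the optimum is the walk 3->3->3->5->2->3, with weight 1 + 1 + 7 + (-4) + 5 = 10.
Optimal value attained by: walk 3->3->3->5->2->3.
Answer: (G^⊗5)[3][3] = 10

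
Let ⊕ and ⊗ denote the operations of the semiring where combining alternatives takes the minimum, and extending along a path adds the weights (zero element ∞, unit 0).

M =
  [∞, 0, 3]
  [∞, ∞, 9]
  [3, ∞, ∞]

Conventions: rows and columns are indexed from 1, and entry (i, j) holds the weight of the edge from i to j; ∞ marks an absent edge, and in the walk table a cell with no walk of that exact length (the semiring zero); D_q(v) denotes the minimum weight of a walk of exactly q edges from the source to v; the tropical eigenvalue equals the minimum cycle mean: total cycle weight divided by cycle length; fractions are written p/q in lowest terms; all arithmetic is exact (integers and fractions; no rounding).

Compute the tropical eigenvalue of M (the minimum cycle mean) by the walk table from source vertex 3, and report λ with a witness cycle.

q=0: [∞, ∞, 0]
q=1: [3, ∞, ∞]
q=2: [∞, 3, 6]
q=3: [9, ∞, 12]
Optimal cycle mean attained by: cycle 1->3->1, total 3 + 3, length 2.
Answer: λ = 3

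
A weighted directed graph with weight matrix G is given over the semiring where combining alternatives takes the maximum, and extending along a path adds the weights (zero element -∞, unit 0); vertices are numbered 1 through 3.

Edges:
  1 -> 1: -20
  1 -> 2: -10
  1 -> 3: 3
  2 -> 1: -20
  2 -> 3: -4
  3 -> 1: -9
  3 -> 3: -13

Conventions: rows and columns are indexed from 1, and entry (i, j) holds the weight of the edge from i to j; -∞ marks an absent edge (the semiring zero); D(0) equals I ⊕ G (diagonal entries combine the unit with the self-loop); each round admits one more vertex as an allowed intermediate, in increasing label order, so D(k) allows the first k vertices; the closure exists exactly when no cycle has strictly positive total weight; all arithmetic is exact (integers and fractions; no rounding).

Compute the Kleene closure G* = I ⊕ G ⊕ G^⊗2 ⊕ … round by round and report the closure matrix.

D(0):
  [0, -10, 3]
  [-20, 0, -4]
  [-9, -∞, 0]
D(1):
  [0, -10, 3]
  [-20, 0, -4]
  [-9, -19, 0]
D(2):
  [0, -10, 3]
  [-20, 0, -4]
  [-9, -19, 0]
D(3):
  [0, -10, 3]
  [-13, 0, -4]
  [-9, -19, 0]
Answer: G* = [[0, -10, 3], [-13, 0, -4], [-9, -19, 0]]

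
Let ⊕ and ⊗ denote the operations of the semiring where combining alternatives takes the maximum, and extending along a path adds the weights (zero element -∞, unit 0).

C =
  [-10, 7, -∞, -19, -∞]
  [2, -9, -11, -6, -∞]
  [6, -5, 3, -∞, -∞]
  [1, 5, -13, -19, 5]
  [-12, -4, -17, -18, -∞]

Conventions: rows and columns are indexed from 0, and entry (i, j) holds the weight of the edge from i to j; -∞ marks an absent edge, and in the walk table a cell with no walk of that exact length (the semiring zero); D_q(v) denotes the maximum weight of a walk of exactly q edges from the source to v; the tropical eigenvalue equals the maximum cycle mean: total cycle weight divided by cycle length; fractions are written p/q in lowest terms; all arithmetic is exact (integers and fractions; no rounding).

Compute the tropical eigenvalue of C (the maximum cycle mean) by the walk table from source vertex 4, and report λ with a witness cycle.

q=0: [-∞, -∞, -∞, -∞, 0]
q=1: [-12, -4, -17, -18, -∞]
q=2: [-2, -5, -14, -10, -13]
q=3: [-3, 5, -11, -11, -5]
q=4: [7, 4, -6, -1, -6]
q=5: [6, 14, -3, -2, 4]
Optimal cycle mean attained by: cycle 0->1->0, total 7 + 2, length 2.
Answer: λ = 9/2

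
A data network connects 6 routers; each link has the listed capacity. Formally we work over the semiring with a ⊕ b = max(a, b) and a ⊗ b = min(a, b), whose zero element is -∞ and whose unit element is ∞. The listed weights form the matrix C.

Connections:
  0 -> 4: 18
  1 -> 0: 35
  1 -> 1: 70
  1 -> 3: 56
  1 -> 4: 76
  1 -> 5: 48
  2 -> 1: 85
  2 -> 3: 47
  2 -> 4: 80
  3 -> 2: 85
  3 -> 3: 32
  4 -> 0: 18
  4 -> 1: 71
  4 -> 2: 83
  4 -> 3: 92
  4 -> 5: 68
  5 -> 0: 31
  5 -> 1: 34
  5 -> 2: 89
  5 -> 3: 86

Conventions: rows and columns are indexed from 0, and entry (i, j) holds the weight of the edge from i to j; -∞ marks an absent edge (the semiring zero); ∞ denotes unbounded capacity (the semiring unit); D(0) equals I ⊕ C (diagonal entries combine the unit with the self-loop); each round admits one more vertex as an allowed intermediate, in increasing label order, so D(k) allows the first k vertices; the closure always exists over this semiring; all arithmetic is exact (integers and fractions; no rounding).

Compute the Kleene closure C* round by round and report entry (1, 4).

D(0):
  [∞, -∞, -∞, -∞, 18, -∞]
  [35, ∞, -∞, 56, 76, 48]
  [-∞, 85, ∞, 47, 80, -∞]
  [-∞, -∞, 85, ∞, -∞, -∞]
  [18, 71, 83, 92, ∞, 68]
  [31, 34, 89, 86, -∞, ∞]
D(1):
  [∞, -∞, -∞, -∞, 18, -∞]
  [35, ∞, -∞, 56, 76, 48]
  [-∞, 85, ∞, 47, 80, -∞]
  [-∞, -∞, 85, ∞, -∞, -∞]
  [18, 71, 83, 92, ∞, 68]
  [31, 34, 89, 86, 18, ∞]
D(2):
  [∞, -∞, -∞, -∞, 18, -∞]
  [35, ∞, -∞, 56, 76, 48]
  [35, 85, ∞, 56, 80, 48]
  [-∞, -∞, 85, ∞, -∞, -∞]
  [35, 71, 83, 92, ∞, 68]
  [34, 34, 89, 86, 34, ∞]
D(3):
  [∞, -∞, -∞, -∞, 18, -∞]
  [35, ∞, -∞, 56, 76, 48]
  [35, 85, ∞, 56, 80, 48]
  [35, 85, 85, ∞, 80, 48]
  [35, 83, 83, 92, ∞, 68]
  [35, 85, 89, 86, 80, ∞]
D(4):
  [∞, -∞, -∞, -∞, 18, -∞]
  [35, ∞, 56, 56, 76, 48]
  [35, 85, ∞, 56, 80, 48]
  [35, 85, 85, ∞, 80, 48]
  [35, 85, 85, 92, ∞, 68]
  [35, 85, 89, 86, 80, ∞]
D(5):
  [∞, 18, 18, 18, 18, 18]
  [35, ∞, 76, 76, 76, 68]
  [35, 85, ∞, 80, 80, 68]
  [35, 85, 85, ∞, 80, 68]
  [35, 85, 85, 92, ∞, 68]
  [35, 85, 89, 86, 80, ∞]
D(6):
  [∞, 18, 18, 18, 18, 18]
  [35, ∞, 76, 76, 76, 68]
  [35, 85, ∞, 80, 80, 68]
  [35, 85, 85, ∞, 80, 68]
  [35, 85, 85, 92, ∞, 68]
  [35, 85, 89, 86, 80, ∞]
Answer: C*[1][4] = 76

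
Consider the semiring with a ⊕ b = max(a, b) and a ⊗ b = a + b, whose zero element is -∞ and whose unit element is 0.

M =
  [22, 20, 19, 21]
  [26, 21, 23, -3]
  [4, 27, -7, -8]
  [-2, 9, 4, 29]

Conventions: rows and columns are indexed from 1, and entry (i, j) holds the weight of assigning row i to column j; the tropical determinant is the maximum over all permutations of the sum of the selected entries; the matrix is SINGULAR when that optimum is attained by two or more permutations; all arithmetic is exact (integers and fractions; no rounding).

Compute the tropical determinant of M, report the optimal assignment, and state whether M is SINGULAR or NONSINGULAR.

σ = (1, 2, 3, 4): 22 + 21 + (-7) + 29 = 65
σ = (1, 2, 4, 3): 22 + 21 + (-8) + 4 = 39
σ = (1, 3, 2, 4): 22 + 23 + 27 + 29 = 101
σ = (1, 3, 4, 2): 22 + 23 + (-8) + 9 = 46
σ = (1, 4, 2, 3): 22 + (-3) + 27 + 4 = 50
σ = (1, 4, 3, 2): 22 + (-3) + (-7) + 9 = 21
σ = (2, 1, 3, 4): 20 + 26 + (-7) + 29 = 68
σ = (2, 1, 4, 3): 20 + 26 + (-8) + 4 = 42
σ = (2, 3, 1, 4): 20 + 23 + 4 + 29 = 76
σ = (2, 3, 4, 1): 20 + 23 + (-8) + (-2) = 33
σ = (2, 4, 1, 3): 20 + (-3) + 4 + 4 = 25
σ = (2, 4, 3, 1): 20 + (-3) + (-7) + (-2) = 8
σ = (3, 1, 2, 4): 19 + 26 + 27 + 29 = 101
σ = (3, 1, 4, 2): 19 + 26 + (-8) + 9 = 46
σ = (3, 2, 1, 4): 19 + 21 + 4 + 29 = 73
σ = (3, 2, 4, 1): 19 + 21 + (-8) + (-2) = 30
σ = (3, 4, 1, 2): 19 + (-3) + 4 + 9 = 29
σ = (3, 4, 2, 1): 19 + (-3) + 27 + (-2) = 41
σ = (4, 1, 2, 3): 21 + 26 + 27 + 4 = 78
σ = (4, 1, 3, 2): 21 + 26 + (-7) + 9 = 49
σ = (4, 2, 1, 3): 21 + 21 + 4 + 4 = 50
σ = (4, 2, 3, 1): 21 + 21 + (-7) + (-2) = 33
σ = (4, 3, 1, 2): 21 + 23 + 4 + 9 = 57
σ = (4, 3, 2, 1): 21 + 23 + 27 + (-2) = 69
Optimal value attained by: σ = (1, 3, 2, 4).
Answer: det⊕(M) = 101; verdict: SINGULAR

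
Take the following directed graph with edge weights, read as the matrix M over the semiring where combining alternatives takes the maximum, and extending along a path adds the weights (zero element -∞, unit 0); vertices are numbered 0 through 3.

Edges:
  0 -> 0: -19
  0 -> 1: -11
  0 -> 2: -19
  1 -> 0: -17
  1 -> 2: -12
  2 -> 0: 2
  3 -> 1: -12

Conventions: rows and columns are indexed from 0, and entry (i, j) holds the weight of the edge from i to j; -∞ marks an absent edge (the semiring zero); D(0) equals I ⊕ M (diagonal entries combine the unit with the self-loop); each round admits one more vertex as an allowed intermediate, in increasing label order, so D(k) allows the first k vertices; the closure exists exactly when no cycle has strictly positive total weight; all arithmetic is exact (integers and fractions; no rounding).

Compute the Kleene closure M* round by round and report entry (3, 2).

D(0):
  [0, -11, -19, -∞]
  [-17, 0, -12, -∞]
  [2, -∞, 0, -∞]
  [-∞, -12, -∞, 0]
D(1):
  [0, -11, -19, -∞]
  [-17, 0, -12, -∞]
  [2, -9, 0, -∞]
  [-∞, -12, -∞, 0]
D(2):
  [0, -11, -19, -∞]
  [-17, 0, -12, -∞]
  [2, -9, 0, -∞]
  [-29, -12, -24, 0]
D(3):
  [0, -11, -19, -∞]
  [-10, 0, -12, -∞]
  [2, -9, 0, -∞]
  [-22, -12, -24, 0]
D(4):
  [0, -11, -19, -∞]
  [-10, 0, -12, -∞]
  [2, -9, 0, -∞]
  [-22, -12, -24, 0]
Answer: M*[3][2] = -24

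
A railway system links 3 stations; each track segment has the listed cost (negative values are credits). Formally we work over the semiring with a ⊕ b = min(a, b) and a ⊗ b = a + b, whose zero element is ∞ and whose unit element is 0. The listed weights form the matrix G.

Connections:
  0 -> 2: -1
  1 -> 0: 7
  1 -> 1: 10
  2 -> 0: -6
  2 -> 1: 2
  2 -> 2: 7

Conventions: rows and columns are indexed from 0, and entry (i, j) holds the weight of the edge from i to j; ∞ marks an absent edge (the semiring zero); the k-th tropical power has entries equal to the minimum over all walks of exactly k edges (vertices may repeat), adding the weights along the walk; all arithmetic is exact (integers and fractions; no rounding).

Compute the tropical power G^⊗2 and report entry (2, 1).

G^⊗2:
  [-7, 1, 6]
  [17, 20, 6]
  [1, 9, -7]
Key observation: the optimum is the walk 2->2->1, with weight 7 + 2 = 9.
Optimal value attained by: walk 2->2->1.
Answer: (G^⊗2)[2][1] = 9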